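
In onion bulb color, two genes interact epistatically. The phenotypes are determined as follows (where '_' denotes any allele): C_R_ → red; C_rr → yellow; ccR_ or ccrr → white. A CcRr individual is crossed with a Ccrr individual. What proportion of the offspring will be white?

Cross: CcRr × Ccrr — consider each gene separately:
C gene: Cc × Cc → 1 CC, 2 Cc, 1 cc → 3 C_ : 1 cc (out of 4)
R gene: Rr × rr → 2 Rr, 2 rr → 2 R_ : 2 rr (out of 4)
Genotype classes (out of 4 × 4 = 16): C_R_ = 3×2 = 6; C_rr = 3×2 = 6; ccR_ = 1×2 = 2; ccrr = 1×2 = 2
Apply the phenotype rules: C_R_ (6) → red; C_rr (6) → yellow; ccR_ (2) + ccrr (2) → white
Phenotype counts (out of 16): 6 red, 6 yellow, 4 white
white: 4 out of 16
Probability: 4/16 = 1/4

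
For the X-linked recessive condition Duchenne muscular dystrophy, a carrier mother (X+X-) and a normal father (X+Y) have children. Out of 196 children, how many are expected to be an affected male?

Cross: X+X- × X+Y
Offspring: 1 X+X+, 1 X+Y, 1 X+X-, 1 X-Y
Probability of an affected male: 1/4
Expected count = 1/4 × 196 = 49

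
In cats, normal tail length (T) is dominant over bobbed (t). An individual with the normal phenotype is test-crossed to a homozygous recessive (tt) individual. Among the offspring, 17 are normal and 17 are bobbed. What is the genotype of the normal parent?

Test cross: ? × tt
Offspring: 17 normal, 17 bobbed — approximately 1:1.
A 1:1 ratio in a test cross indicates the unknown parent is heterozygous (Tt).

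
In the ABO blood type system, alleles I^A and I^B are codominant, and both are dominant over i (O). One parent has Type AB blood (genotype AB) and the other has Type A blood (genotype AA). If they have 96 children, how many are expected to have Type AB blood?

Cross: AB × AA
Possible offspring genotypes: 2 AA, 2 AB
Blood type counts: 2 Type A, 2 Type AB
Probability of Type AB: 2/4 = 1/2
Expected count = 1/2 × 96 = 48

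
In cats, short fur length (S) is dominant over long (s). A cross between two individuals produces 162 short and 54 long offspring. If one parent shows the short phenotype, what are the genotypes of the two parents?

Observed offspring: 162 short, 54 long
The observed ratio simplifies to 3:1. Long (ss) offspring appear, so each parent must contribute one s allele. The parent stated to show short carries S, so it is Ss. The other parent is then either Ss or ss: Ss × ss would give a 1:1 split, whereas Ss × Ss gives 3:1 — matching the data. So both parents are heterozygous (Ss × Ss).
Parent genotypes: Ss × Ss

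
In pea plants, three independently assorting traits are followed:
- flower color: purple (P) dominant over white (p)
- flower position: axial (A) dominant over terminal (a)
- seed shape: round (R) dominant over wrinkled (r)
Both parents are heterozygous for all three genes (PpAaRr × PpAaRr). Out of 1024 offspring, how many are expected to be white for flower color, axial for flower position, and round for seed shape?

Trihybrid cross: PpAaRr × PpAaRr
Each trait segregates independently with a 3:1 phenotypic ratio, so each gene contributes 3/4 (dominant) or 1/4 (recessive).
Target: white (flower color), axial (flower position), round (seed shape)
Probability = product of independent per-trait probabilities
= 1/4 × 3/4 × 3/4 = 9/64
Expected count = 9/64 × 1024 = 144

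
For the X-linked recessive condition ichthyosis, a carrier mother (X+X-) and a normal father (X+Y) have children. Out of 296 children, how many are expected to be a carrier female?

Cross: X+X- × X+Y
Offspring: 1 X+X+, 1 X+Y, 1 X+X-, 1 X-Y
Probability of a carrier female: 1/4
Expected count = 1/4 × 296 = 74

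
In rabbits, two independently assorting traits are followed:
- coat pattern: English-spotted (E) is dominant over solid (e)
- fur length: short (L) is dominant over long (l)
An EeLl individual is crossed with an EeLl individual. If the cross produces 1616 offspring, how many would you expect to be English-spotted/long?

Dihybrid cross EeLl × EeLl — consider each gene separately:
coat pattern: Ee × Ee → 1 EE, 2 Ee, 1 ee → 3 E_ : 1 ee (out of 4)
fur length: Ll × Ll → 1 LL, 2 Ll, 1 ll → 3 L_ : 1 ll (out of 4)
Combine (counts out of 4 × 4 = 16): English-spotted/short (E_L_) = 3×3 = 9; English-spotted/long (E_ll) = 3×1 = 3; solid/short (eeL_) = 1×3 = 3; solid/long (eell) = 1×1 = 1
Phenotype counts (out of 16): 9 English-spotted/short, 3 English-spotted/long, 3 solid/short, 1 solid/long
English-spotted/long: 3 out of 16 → fraction 3/16
Expected count = 3/16 × 1616 = 303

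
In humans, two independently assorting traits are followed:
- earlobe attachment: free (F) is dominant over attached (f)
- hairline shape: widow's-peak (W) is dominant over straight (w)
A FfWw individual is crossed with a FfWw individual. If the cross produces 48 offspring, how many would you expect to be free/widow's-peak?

Dihybrid cross FfWw × FfWw — consider each gene separately:
earlobe attachment: Ff × Ff → 1 FF, 2 Ff, 1 ff → 3 F_ : 1 ff (out of 4)
hairline shape: Ww × Ww → 1 WW, 2 Ww, 1 ww → 3 W_ : 1 ww (out of 4)
Combine (counts out of 4 × 4 = 16): free/widow's-peak (F_W_) = 3×3 = 9; free/straight (F_ww) = 3×1 = 3; attached/widow's-peak (ffW_) = 1×3 = 3; attached/straight (ffww) = 1×1 = 1
Phenotype counts (out of 16): 9 free/widow's-peak, 3 free/straight, 3 attached/widow's-peak, 1 attached/straight
free/widow's-peak: 9 out of 16 → fraction 9/16
Expected count = 9/16 × 48 = 27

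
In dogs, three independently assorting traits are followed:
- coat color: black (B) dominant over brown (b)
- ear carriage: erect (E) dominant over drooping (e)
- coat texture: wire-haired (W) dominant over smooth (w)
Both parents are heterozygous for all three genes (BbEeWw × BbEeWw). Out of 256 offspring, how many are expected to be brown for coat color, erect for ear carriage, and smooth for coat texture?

Trihybrid cross: BbEeWw × BbEeWw
Each trait segregates independently with a 3:1 phenotypic ratio, so each gene contributes 3/4 (dominant) or 1/4 (recessive).
Target: brown (coat color), erect (ear carriage), smooth (coat texture)
Probability = product of independent per-trait probabilities
= 1/4 × 3/4 × 1/4 = 3/64
Expected count = 3/64 × 256 = 12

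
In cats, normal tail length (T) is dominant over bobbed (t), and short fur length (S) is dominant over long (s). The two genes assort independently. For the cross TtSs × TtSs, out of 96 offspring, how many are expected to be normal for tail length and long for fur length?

Dihybrid cross TtSs × TtSs — consider each gene separately:
tail length: Tt × Tt → 1 TT, 2 Tt, 1 tt → 3 T_ : 1 tt (out of 4)
fur length: Ss × Ss → 1 SS, 2 Ss, 1 ss → 3 S_ : 1 ss (out of 4)
Looking for: normal (T_) and long (ss)
P(normal) = 3/4, P(long) = 1/4
P(both) = 3/4 × 1/4 = 3/16
Expected count = 3/16 × 96 = 18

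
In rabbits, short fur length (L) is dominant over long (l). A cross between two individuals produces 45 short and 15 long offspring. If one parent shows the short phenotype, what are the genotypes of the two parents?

Observed offspring: 45 short, 15 long
The observed ratio simplifies to 3:1. Long (ll) offspring appear, so each parent must contribute one l allele. The parent stated to show short carries L, so it is Ll. The other parent is then either Ll or ll: Ll × ll would give a 1:1 split, whereas Ll × Ll gives 3:1 — matching the data. So both parents are heterozygous (Ll × Ll).
Parent genotypes: Ll × Ll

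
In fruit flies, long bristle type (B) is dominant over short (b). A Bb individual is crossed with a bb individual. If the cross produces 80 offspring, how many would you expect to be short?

Punnett square for Bb × bb:
Offspring genotypes: 2 Bb, 2 bb
long: 2, short: 2
short: 2 out of 4 → fraction 1/2
Expected count = 1/2 × 80 = 40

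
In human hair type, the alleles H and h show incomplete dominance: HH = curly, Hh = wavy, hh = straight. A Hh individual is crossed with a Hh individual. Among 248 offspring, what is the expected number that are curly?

Punnett square for Hh × Hh:
Offspring genotypes: 1 HH, 2 Hh, 1 hh
Phenotype counts: 1 curly, 2 wavy, 1 straight
curly: 1 out of 4 → fraction 1/4
Expected count = 1/4 × 248 = 62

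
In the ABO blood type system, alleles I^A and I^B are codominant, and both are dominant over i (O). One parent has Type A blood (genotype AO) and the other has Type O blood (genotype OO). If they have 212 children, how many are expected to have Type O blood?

Cross: AO × OO
Possible offspring genotypes: 2 AO, 2 OO
Blood type counts: 2 Type A, 2 Type O
Probability of Type O: 2/4 = 1/2
Expected count = 1/2 × 212 = 106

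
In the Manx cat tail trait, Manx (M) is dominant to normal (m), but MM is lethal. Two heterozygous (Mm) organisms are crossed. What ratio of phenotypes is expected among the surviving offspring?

Cross: Mm × Mm
Punnett square offspring (before lethality): 1 MM, 2 Mm, 1 mm
The MM genotype is lethal (embryos die); surviving offspring: 2 Mm, 1 mm
Ratio: 2 Manx (tailless) : 1 normal-tailed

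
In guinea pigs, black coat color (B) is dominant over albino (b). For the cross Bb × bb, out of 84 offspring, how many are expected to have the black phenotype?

Punnett square for Bb × bb:
Offspring genotypes: 2 Bb, 2 bb
Total offspring: 4
Count with target: 2
Probability: 2/4 = 1/2
Expected count = 1/2 × 84 = 42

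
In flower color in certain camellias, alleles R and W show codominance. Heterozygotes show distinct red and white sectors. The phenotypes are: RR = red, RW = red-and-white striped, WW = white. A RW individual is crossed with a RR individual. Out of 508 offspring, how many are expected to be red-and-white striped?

Punnett square for RW × RR:
Offspring genotypes: 2 RR, 2 RW
Phenotype counts: 2 red, 2 red-and-white striped
red-and-white striped: 2 out of 4 → fraction 1/2
Expected count = 1/2 × 508 = 254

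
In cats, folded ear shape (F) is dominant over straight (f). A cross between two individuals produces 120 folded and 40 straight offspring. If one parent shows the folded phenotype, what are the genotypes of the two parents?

Observed offspring: 120 folded, 40 straight
The observed ratio simplifies to 3:1. Straight (ff) offspring appear, so each parent must contribute one f allele. The parent stated to show folded carries F, so it is Ff. The other parent is then either Ff or ff: Ff × ff would give a 1:1 split, whereas Ff × Ff gives 3:1 — matching the data. So both parents are heterozygous (Ff × Ff).
Parent genotypes: Ff × Ff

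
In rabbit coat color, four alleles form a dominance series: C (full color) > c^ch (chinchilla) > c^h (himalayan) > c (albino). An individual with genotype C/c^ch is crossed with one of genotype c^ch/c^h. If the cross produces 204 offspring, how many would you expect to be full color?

Cross: C/c^ch × c^ch/c^h
Allele dominance: C > c^ch > c^h > c
Offspring genotypes: 1 C/c^ch, 1 C/c^h, 1 c^ch/c^ch, 1 c^ch/c^h
Phenotype counts: 2 full color, 2 chinchilla
full color: 2 out of 4 → fraction 1/2
Expected count = 1/2 × 204 = 102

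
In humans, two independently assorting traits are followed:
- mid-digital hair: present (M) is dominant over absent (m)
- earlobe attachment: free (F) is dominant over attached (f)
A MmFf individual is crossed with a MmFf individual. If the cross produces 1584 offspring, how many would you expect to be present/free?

Dihybrid cross MmFf × MmFf — consider each gene separately:
mid-digital hair: Mm × Mm → 1 MM, 2 Mm, 1 mm → 3 M_ : 1 mm (out of 4)
earlobe attachment: Ff × Ff → 1 FF, 2 Ff, 1 ff → 3 F_ : 1 ff (out of 4)
Combine (counts out of 4 × 4 = 16): present/free (M_F_) = 3×3 = 9; present/attached (M_ff) = 3×1 = 3; absent/free (mmF_) = 1×3 = 3; absent/attached (mmff) = 1×1 = 1
Phenotype counts (out of 16): 9 present/free, 3 present/attached, 3 absent/free, 1 absent/attached
present/free: 9 out of 16 → fraction 9/16
Expected count = 9/16 × 1584 = 891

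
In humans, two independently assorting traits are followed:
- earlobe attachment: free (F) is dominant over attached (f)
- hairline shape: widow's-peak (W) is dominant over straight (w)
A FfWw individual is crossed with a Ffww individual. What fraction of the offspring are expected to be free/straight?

Dihybrid cross FfWw × Ffww — consider each gene separately:
earlobe attachment: Ff × Ff → 1 FF, 2 Ff, 1 ff → 3 F_ : 1 ff (out of 4)
hairline shape: Ww × ww → 2 Ww, 2 ww → 2 W_ : 2 ww (out of 4)
Combine (counts out of 4 × 4 = 16): free/widow's-peak (F_W_) = 3×2 = 6; free/straight (F_ww) = 3×2 = 6; attached/widow's-peak (ffW_) = 1×2 = 2; attached/straight (ffww) = 1×2 = 2
Phenotype counts (out of 16): 6 free/widow's-peak, 6 free/straight, 2 attached/widow's-peak, 2 attached/straight
free/straight: 6 out of 16
Probability: 6/16 = 3/8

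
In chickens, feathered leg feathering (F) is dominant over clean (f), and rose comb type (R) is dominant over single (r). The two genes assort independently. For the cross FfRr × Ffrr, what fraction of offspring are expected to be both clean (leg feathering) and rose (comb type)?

Dihybrid cross FfRr × Ffrr — consider each gene separately:
leg feathering: Ff × Ff → 1 FF, 2 Ff, 1 ff → 3 F_ : 1 ff (out of 4)
comb type: Rr × rr → 2 Rr, 2 rr → 2 R_ : 2 rr (out of 4)
Looking for: clean (ff) and rose (R_)
P(clean) = 1/4, P(rose) = 2/4
P(both) = 1/4 × 2/4 = 2/16 = 1/8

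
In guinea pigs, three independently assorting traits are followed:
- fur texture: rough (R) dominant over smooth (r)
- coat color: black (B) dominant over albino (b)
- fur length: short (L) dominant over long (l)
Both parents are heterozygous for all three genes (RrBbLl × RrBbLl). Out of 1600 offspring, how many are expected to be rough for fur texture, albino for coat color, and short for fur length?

Trihybrid cross: RrBbLl × RrBbLl
Each trait segregates independently with a 3:1 phenotypic ratio, so each gene contributes 3/4 (dominant) or 1/4 (recessive).
Target: rough (fur texture), albino (coat color), short (fur length)
Probability = product of independent per-trait probabilities
= 3/4 × 1/4 × 3/4 = 9/64
Expected count = 9/64 × 1600 = 225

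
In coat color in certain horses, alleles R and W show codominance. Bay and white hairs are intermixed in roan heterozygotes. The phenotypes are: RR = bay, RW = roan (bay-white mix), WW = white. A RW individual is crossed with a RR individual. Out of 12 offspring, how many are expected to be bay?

Punnett square for RW × RR:
Offspring genotypes: 2 RR, 2 RW
Phenotype counts: 2 bay, 2 roan (bay-white mix)
bay: 2 out of 4 → fraction 1/2
Expected count = 1/2 × 12 = 6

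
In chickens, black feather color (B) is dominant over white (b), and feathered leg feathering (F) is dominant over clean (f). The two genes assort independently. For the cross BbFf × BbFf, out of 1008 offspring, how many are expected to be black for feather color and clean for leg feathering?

Dihybrid cross BbFf × BbFf — consider each gene separately:
feather color: Bb × Bb → 1 BB, 2 Bb, 1 bb → 3 B_ : 1 bb (out of 4)
leg feathering: Ff × Ff → 1 FF, 2 Ff, 1 ff → 3 F_ : 1 ff (out of 4)
Looking for: black (B_) and clean (ff)
P(black) = 3/4, P(clean) = 1/4
P(both) = 3/4 × 1/4 = 3/16
Expected count = 3/16 × 1008 = 189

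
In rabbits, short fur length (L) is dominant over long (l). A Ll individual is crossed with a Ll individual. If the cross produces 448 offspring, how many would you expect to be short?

Punnett square for Ll × Ll:
Offspring genotypes: 1 LL, 2 Ll, 1 ll
short: 3, long: 1
short: 3 out of 4 → fraction 3/4
Expected count = 3/4 × 448 = 336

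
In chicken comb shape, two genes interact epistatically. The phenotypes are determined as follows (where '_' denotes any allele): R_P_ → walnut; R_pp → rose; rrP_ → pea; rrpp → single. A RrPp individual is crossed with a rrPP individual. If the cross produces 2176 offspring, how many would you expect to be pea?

Cross: RrPp × rrPP — consider each gene separately:
R gene: Rr × rr → 2 Rr, 2 rr → 2 R_ : 2 rr (out of 4)
P gene: Pp × PP → 2 PP, 2 Pp → 4 P_ (out of 4)
Genotype classes (out of 4 × 4 = 16): R_P_ = 2×4 = 8; rrP_ = 2×4 = 8
Apply the phenotype rules: R_P_ (8) → walnut; rrP_ (8) → pea
Phenotype counts (out of 16): 8 walnut, 8 pea
pea: 8 out of 16 → fraction 1/2
Expected count = 1/2 × 2176 = 1088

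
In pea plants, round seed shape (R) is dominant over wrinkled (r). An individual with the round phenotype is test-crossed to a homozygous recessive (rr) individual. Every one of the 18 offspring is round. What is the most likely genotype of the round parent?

Test cross: ? × rr
All offspring are round.
If the unknown parent were heterozygous (Rr), about half of 18 offspring would be wrinkled; none are. The unknown parent is most likely homozygous dominant (RR).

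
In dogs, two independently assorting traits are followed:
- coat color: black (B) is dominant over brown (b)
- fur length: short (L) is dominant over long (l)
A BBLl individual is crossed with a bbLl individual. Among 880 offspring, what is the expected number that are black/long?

Dihybrid cross BBLl × bbLl — consider each gene separately:
coat color: BB × bb → 4 Bb → 4 B_ (out of 4)
fur length: Ll × Ll → 1 LL, 2 Ll, 1 ll → 3 L_ : 1 ll (out of 4)
Combine (counts out of 4 × 4 = 16): black/short (B_L_) = 4×3 = 12; black/long (B_ll) = 4×1 = 4
Phenotype counts (out of 16): 12 black/short, 4 black/long
black/long: 4 out of 16 → fraction 1/4
Expected count = 1/4 × 880 = 220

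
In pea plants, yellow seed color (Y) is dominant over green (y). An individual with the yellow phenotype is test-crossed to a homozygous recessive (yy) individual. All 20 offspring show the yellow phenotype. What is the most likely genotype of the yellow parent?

Test cross: ? × yy
All offspring are yellow.
If the unknown parent were heterozygous (Yy), about half of 20 offspring would be green; none are. The unknown parent is most likely homozygous dominant (YY).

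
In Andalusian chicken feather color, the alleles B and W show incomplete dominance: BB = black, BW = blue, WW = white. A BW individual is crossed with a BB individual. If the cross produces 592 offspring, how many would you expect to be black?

Punnett square for BW × BB:
Offspring genotypes: 2 BB, 2 BW
Phenotype counts: 2 black, 2 blue
black: 2 out of 4 → fraction 1/2
Expected count = 1/2 × 592 = 296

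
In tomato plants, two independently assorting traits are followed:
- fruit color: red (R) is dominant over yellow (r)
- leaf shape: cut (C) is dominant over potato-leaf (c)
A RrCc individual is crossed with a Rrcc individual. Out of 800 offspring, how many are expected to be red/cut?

Dihybrid cross RrCc × Rrcc — consider each gene separately:
fruit color: Rr × Rr → 1 RR, 2 Rr, 1 rr → 3 R_ : 1 rr (out of 4)
leaf shape: Cc × cc → 2 Cc, 2 cc → 2 C_ : 2 cc (out of 4)
Combine (counts out of 4 × 4 = 16): red/cut (R_C_) = 3×2 = 6; red/potato-leaf (R_cc) = 3×2 = 6; yellow/cut (rrC_) = 1×2 = 2; yellow/potato-leaf (rrcc) = 1×2 = 2
Phenotype counts (out of 16): 6 red/cut, 6 red/potato-leaf, 2 yellow/cut, 2 yellow/potato-leaf
red/cut: 6 out of 16 → fraction 3/8
Expected count = 3/8 × 800 = 300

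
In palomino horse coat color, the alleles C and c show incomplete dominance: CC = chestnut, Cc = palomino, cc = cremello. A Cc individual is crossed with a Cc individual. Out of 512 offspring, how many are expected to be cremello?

Punnett square for Cc × Cc:
Offspring genotypes: 1 CC, 2 Cc, 1 cc
Phenotype counts: 1 chestnut, 2 palomino, 1 cremello
cremello: 1 out of 4 → fraction 1/4
Expected count = 1/4 × 512 = 128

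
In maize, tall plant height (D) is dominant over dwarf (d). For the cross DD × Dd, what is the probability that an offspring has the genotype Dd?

Punnett square for DD × Dd:
Offspring genotypes: 2 DD, 2 Dd
Total offspring: 4
Count with target: 2
Probability: 2/4 = 1/2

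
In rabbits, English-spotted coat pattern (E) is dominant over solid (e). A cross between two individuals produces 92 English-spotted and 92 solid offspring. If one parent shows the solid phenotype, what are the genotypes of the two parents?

Observed offspring: 92 English-spotted, 92 solid
The observed ratio simplifies to 1:1. One parent shows solid, so its genotype must be ee. A 1:1 offspring split requires the other parent to be heterozygous (Ee).
Parent genotypes: ee × Ee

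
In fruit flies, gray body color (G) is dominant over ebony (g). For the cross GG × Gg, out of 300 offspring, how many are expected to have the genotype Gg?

Punnett square for GG × Gg:
Offspring genotypes: 2 GG, 2 Gg
Total offspring: 4
Count with target: 2
Probability: 2/4 = 1/2
Expected count = 1/2 × 300 = 150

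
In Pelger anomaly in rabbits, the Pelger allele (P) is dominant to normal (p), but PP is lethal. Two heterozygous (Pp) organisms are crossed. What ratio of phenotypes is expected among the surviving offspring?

Cross: Pp × Pp
Punnett square offspring (before lethality): 1 PP, 2 Pp, 1 pp
The PP genotype is lethal (embryos die); surviving offspring: 2 Pp, 1 pp
Ratio: 2 Pelger : 1 normal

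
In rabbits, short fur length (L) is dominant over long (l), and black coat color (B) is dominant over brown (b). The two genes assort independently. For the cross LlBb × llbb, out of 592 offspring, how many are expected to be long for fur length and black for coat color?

Dihybrid cross LlBb × llbb — consider each gene separately:
fur length: Ll × ll → 2 Ll, 2 ll → 2 L_ : 2 ll (out of 4)
coat color: Bb × bb → 2 Bb, 2 bb → 2 B_ : 2 bb (out of 4)
Looking for: long (ll) and black (B_)
P(long) = 2/4, P(black) = 2/4
P(both) = 2/4 × 2/4 = 4/16 = 1/4
Expected count = 1/4 × 592 = 148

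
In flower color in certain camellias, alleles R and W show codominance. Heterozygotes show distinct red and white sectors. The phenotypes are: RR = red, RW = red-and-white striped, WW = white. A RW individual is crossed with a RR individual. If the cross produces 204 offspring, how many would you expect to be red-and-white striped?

Punnett square for RW × RR:
Offspring genotypes: 2 RR, 2 RW
Phenotype counts: 2 red, 2 red-and-white striped
red-and-white striped: 2 out of 4 → fraction 1/2
Expected count = 1/2 × 204 = 102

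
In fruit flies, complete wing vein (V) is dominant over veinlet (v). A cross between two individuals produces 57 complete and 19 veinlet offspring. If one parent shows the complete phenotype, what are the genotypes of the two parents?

Observed offspring: 57 complete, 19 veinlet
The observed ratio simplifies to 3:1. Veinlet (vv) offspring appear, so each parent must contribute one v allele. The parent stated to show complete carries V, so it is Vv. The other parent is then either Vv or vv: Vv × vv would give a 1:1 split, whereas Vv × Vv gives 3:1 — matching the data. So both parents are heterozygous (Vv × Vv).
Parent genotypes: Vv × Vv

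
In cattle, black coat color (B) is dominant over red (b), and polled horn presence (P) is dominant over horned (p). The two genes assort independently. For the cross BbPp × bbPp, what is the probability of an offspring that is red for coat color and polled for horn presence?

Dihybrid cross BbPp × bbPp — consider each gene separately:
coat color: Bb × bb → 2 Bb, 2 bb → 2 B_ : 2 bb (out of 4)
horn presence: Pp × Pp → 1 PP, 2 Pp, 1 pp → 3 P_ : 1 pp (out of 4)
Looking for: red (bb) and polled (P_)
P(red) = 2/4, P(polled) = 3/4
P(both) = 2/4 × 3/4 = 6/16 = 3/8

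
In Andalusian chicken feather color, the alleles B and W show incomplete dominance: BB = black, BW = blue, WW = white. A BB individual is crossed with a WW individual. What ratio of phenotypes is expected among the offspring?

Punnett square for BB × WW:
Offspring genotypes: 4 BW
Phenotype counts: 4 blue
Ratio: all blue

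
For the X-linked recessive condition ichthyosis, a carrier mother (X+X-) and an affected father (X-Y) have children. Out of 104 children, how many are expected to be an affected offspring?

Cross: X+X- × X-Y
Offspring: 1 X+X-, 1 X+Y, 1 X-X-, 1 X-Y
Probability of an affected offspring: 2/4 = 1/2
Expected count = 1/2 × 104 = 52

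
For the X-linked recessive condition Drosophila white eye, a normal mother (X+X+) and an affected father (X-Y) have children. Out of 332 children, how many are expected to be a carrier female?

Cross: X+X+ × X-Y
Offspring: 2 X+X-, 2 X+Y
Probability of a carrier female: 2/4 = 1/2
Expected count = 1/2 × 332 = 166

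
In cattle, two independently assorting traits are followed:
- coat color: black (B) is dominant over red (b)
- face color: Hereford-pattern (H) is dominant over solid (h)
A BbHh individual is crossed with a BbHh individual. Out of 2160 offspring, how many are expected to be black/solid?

Dihybrid cross BbHh × BbHh — consider each gene separately:
coat color: Bb × Bb → 1 BB, 2 Bb, 1 bb → 3 B_ : 1 bb (out of 4)
face color: Hh × Hh → 1 HH, 2 Hh, 1 hh → 3 H_ : 1 hh (out of 4)
Combine (counts out of 4 × 4 = 16): black/Hereford-pattern (B_H_) = 3×3 = 9; black/solid (B_hh) = 3×1 = 3; red/Hereford-pattern (bbH_) = 1×3 = 3; red/solid (bbhh) = 1×1 = 1
Phenotype counts (out of 16): 9 black/Hereford-pattern, 3 black/solid, 3 red/Hereford-pattern, 1 red/solid
black/solid: 3 out of 16 → fraction 3/16
Expected count = 3/16 × 2160 = 405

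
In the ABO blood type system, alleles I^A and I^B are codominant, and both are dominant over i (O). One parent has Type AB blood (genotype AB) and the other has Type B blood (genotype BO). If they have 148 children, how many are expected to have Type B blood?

Cross: AB × BO
Possible offspring genotypes: 1 AB, 1 AO, 1 BB, 1 BO
Blood type counts: 1 Type AB, 1 Type A, 2 Type B
Probability of Type B: 2/4 = 1/2
Expected count = 1/2 × 148 = 74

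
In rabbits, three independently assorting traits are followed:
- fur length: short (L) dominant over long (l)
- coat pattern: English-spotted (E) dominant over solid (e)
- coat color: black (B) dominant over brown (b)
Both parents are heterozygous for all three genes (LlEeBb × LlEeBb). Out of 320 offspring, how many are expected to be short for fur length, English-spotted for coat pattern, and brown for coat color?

Trihybrid cross: LlEeBb × LlEeBb
Each trait segregates independently with a 3:1 phenotypic ratio, so each gene contributes 3/4 (dominant) or 1/4 (recessive).
Target: short (fur length), English-spotted (coat pattern), brown (coat color)
Probability = product of independent per-trait probabilities
= 3/4 × 3/4 × 1/4 = 9/64
Expected count = 9/64 × 320 = 45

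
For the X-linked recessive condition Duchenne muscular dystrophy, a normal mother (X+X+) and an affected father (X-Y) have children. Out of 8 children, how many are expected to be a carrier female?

Cross: X+X+ × X-Y
Offspring: 2 X+X-, 2 X+Y
Probability of a carrier female: 2/4 = 1/2
Expected count = 1/2 × 8 = 4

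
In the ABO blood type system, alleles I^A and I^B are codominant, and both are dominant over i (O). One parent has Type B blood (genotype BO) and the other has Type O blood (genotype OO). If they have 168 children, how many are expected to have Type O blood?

Cross: BO × OO
Possible offspring genotypes: 2 BO, 2 OO
Blood type counts: 2 Type B, 2 Type O
Probability of Type O: 2/4 = 1/2
Expected count = 1/2 × 168 = 84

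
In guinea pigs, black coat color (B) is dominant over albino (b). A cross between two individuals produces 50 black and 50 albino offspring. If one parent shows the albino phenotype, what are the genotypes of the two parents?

Observed offspring: 50 black, 50 albino
The observed ratio simplifies to 1:1. One parent shows albino, so its genotype must be bb. A 1:1 offspring split requires the other parent to be heterozygous (Bb).
Parent genotypes: bb × Bb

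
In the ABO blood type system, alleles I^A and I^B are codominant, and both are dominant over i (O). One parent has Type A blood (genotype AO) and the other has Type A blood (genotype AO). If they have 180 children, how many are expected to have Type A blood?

Cross: AO × AO
Possible offspring genotypes: 1 AA, 2 AO, 1 OO
Blood type counts: 3 Type A, 1 Type O
Probability of Type A: 3/4
Expected count = 3/4 × 180 = 135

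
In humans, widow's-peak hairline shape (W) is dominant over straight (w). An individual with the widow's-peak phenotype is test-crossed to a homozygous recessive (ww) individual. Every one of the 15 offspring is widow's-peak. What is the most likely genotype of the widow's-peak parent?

Test cross: ? × ww
All offspring are widow's-peak.
If the unknown parent were heterozygous (Ww), about half of 15 offspring would be straight; none are. The unknown parent is most likely homozygous dominant (WW).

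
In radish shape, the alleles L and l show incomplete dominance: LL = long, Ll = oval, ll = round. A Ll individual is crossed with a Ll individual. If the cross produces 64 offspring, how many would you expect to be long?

Punnett square for Ll × Ll:
Offspring genotypes: 1 LL, 2 Ll, 1 ll
Phenotype counts: 1 long, 2 oval, 1 round
long: 1 out of 4 → fraction 1/4
Expected count = 1/4 × 64 = 16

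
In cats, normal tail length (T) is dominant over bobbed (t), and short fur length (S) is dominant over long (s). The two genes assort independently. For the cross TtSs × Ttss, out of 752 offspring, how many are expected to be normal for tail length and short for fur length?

Dihybrid cross TtSs × Ttss — consider each gene separately:
tail length: Tt × Tt → 1 TT, 2 Tt, 1 tt → 3 T_ : 1 tt (out of 4)
fur length: Ss × ss → 2 Ss, 2 ss → 2 S_ : 2 ss (out of 4)
Looking for: normal (T_) and short (S_)
P(normal) = 3/4, P(short) = 2/4
P(both) = 3/4 × 2/4 = 6/16 = 3/8
Expected count = 3/8 × 752 = 282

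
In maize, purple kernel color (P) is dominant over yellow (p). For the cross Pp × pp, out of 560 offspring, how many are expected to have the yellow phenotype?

Punnett square for Pp × pp:
Offspring genotypes: 2 Pp, 2 pp
Total offspring: 4
Count with target: 2
Probability: 2/4 = 1/2
Expected count = 1/2 × 560 = 280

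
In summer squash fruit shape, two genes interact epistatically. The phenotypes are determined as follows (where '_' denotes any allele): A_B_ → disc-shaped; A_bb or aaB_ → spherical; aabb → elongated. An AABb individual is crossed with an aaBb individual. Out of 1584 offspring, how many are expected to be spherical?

Cross: AABb × aaBb — consider each gene separately:
A gene: AA × aa → 4 Aa → 4 A_ (out of 4)
B gene: Bb × Bb → 1 BB, 2 Bb, 1 bb → 3 B_ : 1 bb (out of 4)
Genotype classes (out of 4 × 4 = 16): A_B_ = 4×3 = 12; A_bb = 4×1 = 4
Apply the phenotype rules: A_B_ (12) → disc-shaped; A_bb (4) → spherical
Phenotype counts (out of 16): 12 disc-shaped, 4 spherical
spherical: 4 out of 16 → fraction 1/4
Expected count = 1/4 × 1584 = 396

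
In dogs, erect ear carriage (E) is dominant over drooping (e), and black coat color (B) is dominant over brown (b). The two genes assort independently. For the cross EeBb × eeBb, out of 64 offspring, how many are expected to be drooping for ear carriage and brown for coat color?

Dihybrid cross EeBb × eeBb — consider each gene separately:
ear carriage: Ee × ee → 2 Ee, 2 ee → 2 E_ : 2 ee (out of 4)
coat color: Bb × Bb → 1 BB, 2 Bb, 1 bb → 3 B_ : 1 bb (out of 4)
Looking for: drooping (ee) and brown (bb)
P(drooping) = 2/4, P(brown) = 1/4
P(both) = 2/4 × 1/4 = 2/16 = 1/8
Expected count = 1/8 × 64 = 8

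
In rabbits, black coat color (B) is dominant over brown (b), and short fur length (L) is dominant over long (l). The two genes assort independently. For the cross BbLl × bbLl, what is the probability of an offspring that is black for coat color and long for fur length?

Dihybrid cross BbLl × bbLl — consider each gene separately:
coat color: Bb × bb → 2 Bb, 2 bb → 2 B_ : 2 bb (out of 4)
fur length: Ll × Ll → 1 LL, 2 Ll, 1 ll → 3 L_ : 1 ll (out of 4)
Looking for: black (B_) and long (ll)
P(black) = 2/4, P(long) = 1/4
P(both) = 2/4 × 1/4 = 2/16 = 1/8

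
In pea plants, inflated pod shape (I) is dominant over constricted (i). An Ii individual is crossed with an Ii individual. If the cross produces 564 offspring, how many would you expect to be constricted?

Punnett square for Ii × Ii:
Offspring genotypes: 1 II, 2 Ii, 1 ii
inflated: 3, constricted: 1
constricted: 1 out of 4 → fraction 1/4
Expected count = 1/4 × 564 = 141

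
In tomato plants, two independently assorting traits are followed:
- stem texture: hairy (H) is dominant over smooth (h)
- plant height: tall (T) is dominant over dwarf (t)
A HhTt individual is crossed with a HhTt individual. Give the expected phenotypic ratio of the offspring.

Dihybrid cross HhTt × HhTt — consider each gene separately:
stem texture: Hh × Hh → 1 HH, 2 Hh, 1 hh → 3 H_ : 1 hh (out of 4)
plant height: Tt × Tt → 1 TT, 2 Tt, 1 tt → 3 T_ : 1 tt (out of 4)
Combine (counts out of 4 × 4 = 16): hairy/tall (H_T_) = 3×3 = 9; hairy/dwarf (H_tt) = 3×1 = 3; smooth/tall (hhT_) = 1×3 = 3; smooth/dwarf (hhtt) = 1×1 = 1
Phenotype counts (out of 16): 9 hairy/tall, 3 hairy/dwarf, 3 smooth/tall, 1 smooth/dwarf
Ratio: 9 hairy/tall : 3 hairy/dwarf : 3 smooth/tall : 1 smooth/dwarf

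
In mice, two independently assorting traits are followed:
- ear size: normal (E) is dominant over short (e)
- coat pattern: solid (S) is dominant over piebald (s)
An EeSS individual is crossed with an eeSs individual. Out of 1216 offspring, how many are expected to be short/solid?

Dihybrid cross EeSS × eeSs — consider each gene separately:
ear size: Ee × ee → 2 Ee, 2 ee → 2 E_ : 2 ee (out of 4)
coat pattern: SS × Ss → 2 SS, 2 Ss → 4 S_ (out of 4)
Combine (counts out of 4 × 4 = 16): normal/solid (E_S_) = 2×4 = 8; short/solid (eeS_) = 2×4 = 8
Phenotype counts (out of 16): 8 normal/solid, 8 short/solid
short/solid: 8 out of 16 → fraction 1/2
Expected count = 1/2 × 1216 = 608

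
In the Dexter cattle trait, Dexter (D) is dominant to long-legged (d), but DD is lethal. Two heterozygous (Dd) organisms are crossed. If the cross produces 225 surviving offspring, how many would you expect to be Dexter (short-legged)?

Cross: Dd × Dd
Punnett square offspring (before lethality): 1 DD, 2 Dd, 1 dd
The DD genotype is lethal (embryos die); surviving offspring: 2 Dd, 1 dd
Dexter (short-legged): 2 out of 3 → fraction 2/3
Expected count = 2/3 × 225 = 150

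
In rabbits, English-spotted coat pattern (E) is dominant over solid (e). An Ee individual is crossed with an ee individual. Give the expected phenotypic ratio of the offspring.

Punnett square for Ee × ee:
Offspring genotypes: 2 Ee, 2 ee
English-spotted: 2, solid: 2
Ratio: 1:1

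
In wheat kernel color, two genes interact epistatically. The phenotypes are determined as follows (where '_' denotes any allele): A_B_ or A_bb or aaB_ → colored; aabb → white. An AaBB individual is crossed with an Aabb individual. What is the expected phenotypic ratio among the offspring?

Cross: AaBB × Aabb — consider each gene separately:
A gene: Aa × Aa → 1 AA, 2 Aa, 1 aa → 3 A_ : 1 aa (out of 4)
B gene: BB × bb → 4 Bb → 4 B_ (out of 4)
Genotype classes (out of 4 × 4 = 16): A_B_ = 3×4 = 12; aaB_ = 1×4 = 4
Apply the phenotype rules: A_B_ (12) + aaB_ (4) → colored
Phenotype counts (out of 16): 16 colored
Ratio: all colored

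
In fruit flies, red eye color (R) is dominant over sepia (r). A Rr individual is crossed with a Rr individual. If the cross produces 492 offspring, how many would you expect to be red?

Punnett square for Rr × Rr:
Offspring genotypes: 1 RR, 2 Rr, 1 rr
red: 3, sepia: 1
red: 3 out of 4 → fraction 3/4
Expected count = 3/4 × 492 = 369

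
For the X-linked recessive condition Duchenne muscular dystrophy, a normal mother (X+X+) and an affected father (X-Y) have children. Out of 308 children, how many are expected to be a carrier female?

Cross: X+X+ × X-Y
Offspring: 2 X+X-, 2 X+Y
Probability of a carrier female: 2/4 = 1/2
Expected count = 1/2 × 308 = 154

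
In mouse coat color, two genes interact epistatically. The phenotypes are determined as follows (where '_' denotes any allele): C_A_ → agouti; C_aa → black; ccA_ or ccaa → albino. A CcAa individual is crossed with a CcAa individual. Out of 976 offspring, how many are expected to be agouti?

Cross: CcAa × CcAa — consider each gene separately:
C gene: Cc × Cc → 1 CC, 2 Cc, 1 cc → 3 C_ : 1 cc (out of 4)
A gene: Aa × Aa → 1 AA, 2 Aa, 1 aa → 3 A_ : 1 aa (out of 4)
Genotype classes (out of 4 × 4 = 16): C_A_ = 3×3 = 9; C_aa = 3×1 = 3; ccA_ = 1×3 = 3; ccaa = 1×1 = 1
Apply the phenotype rules: C_A_ (9) → agouti; C_aa (3) → black; ccA_ (3) + ccaa (1) → albino
Phenotype counts (out of 16): 9 agouti, 3 black, 4 albino
agouti: 9 out of 16 → fraction 9/16
Expected count = 9/16 × 976 = 549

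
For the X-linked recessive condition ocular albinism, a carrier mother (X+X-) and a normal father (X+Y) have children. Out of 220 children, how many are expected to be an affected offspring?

Cross: X+X- × X+Y
Offspring: 1 X+X+, 1 X+Y, 1 X+X-, 1 X-Y
Probability of an affected offspring: 1/4
Expected count = 1/4 × 220 = 55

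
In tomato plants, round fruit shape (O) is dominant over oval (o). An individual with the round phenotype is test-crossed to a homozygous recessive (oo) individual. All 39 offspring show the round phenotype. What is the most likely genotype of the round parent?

Test cross: ? × oo
All offspring are round.
If the unknown parent were heterozygous (Oo), about half of 39 offspring would be oval; none are. The unknown parent is most likely homozygous dominant (OO).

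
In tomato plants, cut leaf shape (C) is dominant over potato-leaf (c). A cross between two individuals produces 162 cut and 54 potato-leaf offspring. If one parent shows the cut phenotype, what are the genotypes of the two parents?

Observed offspring: 162 cut, 54 potato-leaf
The observed ratio simplifies to 3:1. Potato-leaf (cc) offspring appear, so each parent must contribute one c allele. The parent stated to show cut carries C, so it is Cc. The other parent is then either Cc or cc: Cc × cc would give a 1:1 split, whereas Cc × Cc gives 3:1 — matching the data. So both parents are heterozygous (Cc × Cc).
Parent genotypes: Cc × Cc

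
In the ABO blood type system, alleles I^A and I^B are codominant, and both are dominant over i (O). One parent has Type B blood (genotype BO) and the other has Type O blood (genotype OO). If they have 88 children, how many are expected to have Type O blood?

Cross: BO × OO
Possible offspring genotypes: 2 BO, 2 OO
Blood type counts: 2 Type B, 2 Type O
Probability of Type O: 2/4 = 1/2
Expected count = 1/2 × 88 = 44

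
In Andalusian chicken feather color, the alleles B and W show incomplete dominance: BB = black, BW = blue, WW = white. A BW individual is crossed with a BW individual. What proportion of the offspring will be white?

Punnett square for BW × BW:
Offspring genotypes: 1 BB, 2 BW, 1 WW
Phenotype counts: 1 black, 2 blue, 1 white
white: 1 out of 4
Probability: 1/4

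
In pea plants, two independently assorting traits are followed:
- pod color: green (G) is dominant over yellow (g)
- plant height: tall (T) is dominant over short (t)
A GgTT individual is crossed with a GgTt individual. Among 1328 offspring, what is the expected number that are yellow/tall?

Dihybrid cross GgTT × GgTt — consider each gene separately:
pod color: Gg × Gg → 1 GG, 2 Gg, 1 gg → 3 G_ : 1 gg (out of 4)
plant height: TT × Tt → 2 TT, 2 Tt → 4 T_ (out of 4)
Combine (counts out of 4 × 4 = 16): green/tall (G_T_) = 3×4 = 12; yellow/tall (ggT_) = 1×4 = 4
Phenotype counts (out of 16): 12 green/tall, 4 yellow/tall
yellow/tall: 4 out of 16 → fraction 1/4
Expected count = 1/4 × 1328 = 332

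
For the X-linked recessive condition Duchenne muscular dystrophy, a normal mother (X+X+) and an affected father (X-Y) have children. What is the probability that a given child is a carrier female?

Cross: X+X+ × X-Y
Offspring: 2 X+X-, 2 X+Y
Probability of a carrier female: 2/4 = 1/2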